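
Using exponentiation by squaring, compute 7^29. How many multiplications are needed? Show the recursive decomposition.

Computing 7^29 by squaring (build up from 7^1; each line after the first costs one multiplication):

7^1 = 7
7^2 = (7^1)^2 = 7^2 = 49
7^3 = 7 * 7^2 = 7 * 49 = 343
7^6 = (7^3)^2 = 343^2 = 117649
7^7 = 7 * 7^6 = 7 * 117649 = 823543
7^14 = (7^7)^2 = 823543^2 = 678223072849
7^28 = (7^14)^2 = 678223072849^2 = 459986536544739960976801
7^29 = 7 * 7^28 = 7 * 459986536544739960976801 = 3219905755813179726837607

Result: 3219905755813179726837607
Multiplications needed: 7 (7 lines after 7^1)

7^29 = 3219905755813179726837607. Using exponentiation by squaring, this requires 7 multiplications. The key idea: if the exponent is even, square the half-power; if odd, multiply by the base once.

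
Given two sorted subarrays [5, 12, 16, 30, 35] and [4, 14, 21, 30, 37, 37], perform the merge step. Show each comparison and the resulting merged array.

Merging process:

Compare 5 vs 4: take 4 from right. Merged: [4]
Compare 5 vs 14: take 5 from left. Merged: [4, 5]
Compare 12 vs 14: take 12 from left. Merged: [4, 5, 12]
Compare 16 vs 14: take 14 from right. Merged: [4, 5, 12, 14]
Compare 16 vs 21: take 16 from left. Merged: [4, 5, 12, 14, 16]
Compare 30 vs 21: take 21 from right. Merged: [4, 5, 12, 14, 16, 21]
Compare 30 vs 30: take 30 from left. Merged: [4, 5, 12, 14, 16, 21, 30]
Compare 35 vs 30: take 30 from right. Merged: [4, 5, 12, 14, 16, 21, 30, 30]
Compare 35 vs 37: take 35 from left. Merged: [4, 5, 12, 14, 16, 21, 30, 30, 35]
Append remaining from right: [37, 37]. Merged: [4, 5, 12, 14, 16, 21, 30, 30, 35, 37, 37]

Final merged array: [4, 5, 12, 14, 16, 21, 30, 30, 35, 37, 37]
Total comparisons: 9

The merged array is [4, 5, 12, 14, 16, 21, 30, 30, 35, 37, 37], requiring 9 comparisons. The merge step runs in O(n) time where n is the total number of elements.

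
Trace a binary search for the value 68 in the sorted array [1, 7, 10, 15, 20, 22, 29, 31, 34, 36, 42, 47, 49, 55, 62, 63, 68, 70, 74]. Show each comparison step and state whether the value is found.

Binary search for 68 in [1, 7, 10, 15, 20, 22, 29, 31, 34, 36, 42, 47, 49, 55, 62, 63, 68, 70, 74]:

lo=0, hi=18, mid=9, arr[mid]=36 -> 36 < 68, search right half
lo=10, hi=18, mid=14, arr[mid]=62 -> 62 < 68, search right half
lo=15, hi=18, mid=16, arr[mid]=68 -> Found target at index 16!

Binary search finds 68 at index 16 after 3 comparisons. The search repeatedly halves the search space by comparing with the middle element.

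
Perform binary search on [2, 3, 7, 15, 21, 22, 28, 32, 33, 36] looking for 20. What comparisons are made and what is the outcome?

Binary search for 20 in [2, 3, 7, 15, 21, 22, 28, 32, 33, 36]:

lo=0, hi=9, mid=4, arr[mid]=21 -> 21 > 20, search left half
lo=0, hi=3, mid=1, arr[mid]=3 -> 3 < 20, search right half
lo=2, hi=3, mid=2, arr[mid]=7 -> 7 < 20, search right half
lo=3, hi=3, mid=3, arr[mid]=15 -> 15 < 20, search right half
lo=4 > hi=3, target 20 not found

Binary search determines that 20 is not in the array after 4 comparisons. The search space was exhausted without finding the target.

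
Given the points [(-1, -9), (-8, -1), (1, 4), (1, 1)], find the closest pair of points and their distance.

Computing all pairwise distances among 4 points:

d((-1, -9), (-8, -1)) = 10.6301
d((-1, -9), (1, 4)) = 13.1529
d((-1, -9), (1, 1)) = 10.198
d((-8, -1), (1, 4)) = 10.2956
d((-8, -1), (1, 1)) = 9.2195
d((1, 4), (1, 1)) = 3.0 <-- minimum

Closest pair: (1, 4) and (1, 1) with distance 3.0

The closest pair is (1, 4) and (1, 1) with Euclidean distance 3.0. For 4 points, brute-force pairwise comparison is shown above. For large n, the divide-and-conquer algorithm (sort by x, recurse on halves, check the dividing strip) achieves O(n log n).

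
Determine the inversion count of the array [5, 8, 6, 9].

Finding inversions in [5, 8, 6, 9]:

(1, 2): arr[1]=8 > arr[2]=6

Total inversions: 1

The array has 1 inversion(s): (1,2). Each pair (i,j) satisfies i < j and arr[i] > arr[j].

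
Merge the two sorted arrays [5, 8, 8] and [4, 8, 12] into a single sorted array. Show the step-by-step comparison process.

Merging process:

Compare 5 vs 4: take 4 from right. Merged: [4]
Compare 5 vs 8: take 5 from left. Merged: [4, 5]
Compare 8 vs 8: take 8 from left. Merged: [4, 5, 8]
Compare 8 vs 8: take 8 from left. Merged: [4, 5, 8, 8]
Append remaining from right: [8, 12]. Merged: [4, 5, 8, 8, 8, 12]

Final merged array: [4, 5, 8, 8, 8, 12]
Total comparisons: 4

The merged array is [4, 5, 8, 8, 8, 12], requiring 4 comparisons. The merge step runs in O(n) time where n is the total number of elements.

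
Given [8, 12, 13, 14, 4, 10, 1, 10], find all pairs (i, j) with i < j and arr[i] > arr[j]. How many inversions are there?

Finding inversions in [8, 12, 13, 14, 4, 10, 1, 10]:

(0, 4): arr[0]=8 > arr[4]=4
(0, 6): arr[0]=8 > arr[6]=1
(1, 4): arr[1]=12 > arr[4]=4
(1, 5): arr[1]=12 > arr[5]=10
(1, 6): arr[1]=12 > arr[6]=1
(1, 7): arr[1]=12 > arr[7]=10
(2, 4): arr[2]=13 > arr[4]=4
(2, 5): arr[2]=13 > arr[5]=10
(2, 6): arr[2]=13 > arr[6]=1
(2, 7): arr[2]=13 > arr[7]=10
(3, 4): arr[3]=14 > arr[4]=4
(3, 5): arr[3]=14 > arr[5]=10
(3, 6): arr[3]=14 > arr[6]=1
(3, 7): arr[3]=14 > arr[7]=10
(4, 6): arr[4]=4 > arr[6]=1
(5, 6): arr[5]=10 > arr[6]=1

Total inversions: 16

The array has 16 inversion(s): (0,4), (0,6), (1,4), (1,5), (1,6), (1,7), (2,4), (2,5), (2,6), (2,7), (3,4), (3,5), (3,6), (3,7), (4,6), (5,6). Each pair (i,j) satisfies i < j and arr[i] > arr[j].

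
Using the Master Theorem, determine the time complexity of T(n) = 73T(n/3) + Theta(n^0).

Master Theorem for T(n) = 73T(n/3) + O(n^0):

a = 73, b = 3, c = 0
log_b(a) = log_3(73) = 3.9053

Case 1: c = 0 < log_3(73) = 3.9053
T(n) = O(n^(log_3 73))

For T(n) = 73T(n/3) + O(n^0): log_3(73) = 3.9053. This is Case 1 of the Master Theorem (c < log_b(a), work dominated by leaves), giving O(n^(log_3 73)).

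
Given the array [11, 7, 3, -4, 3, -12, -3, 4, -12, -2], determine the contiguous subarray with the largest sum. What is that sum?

Using Kadane's algorithm on [11, 7, 3, -4, 3, -12, -3, 4, -12, -2]:

Scanning through the array:
Position 1 (value 7): max_ending_here = 18, max_so_far = 18
Position 2 (value 3): max_ending_here = 21, max_so_far = 21
Position 3 (value -4): max_ending_here = 17, max_so_far = 21
Position 4 (value 3): max_ending_here = 20, max_so_far = 21
Position 5 (value -12): max_ending_here = 8, max_so_far = 21
Position 6 (value -3): max_ending_here = 5, max_so_far = 21
Position 7 (value 4): max_ending_here = 9, max_so_far = 21
Position 8 (value -12): max_ending_here = -3, max_so_far = 21
Position 9 (value -2): max_ending_here = -2, max_so_far = 21

Maximum subarray: [11, 7, 3]
Maximum sum: 21

The maximum subarray is [11, 7, 3] with sum 21. This subarray runs from index 0 to index 2.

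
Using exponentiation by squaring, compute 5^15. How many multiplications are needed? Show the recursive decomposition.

Computing 5^15 by squaring (build up from 5^1; each line after the first costs one multiplication):

5^1 = 5
5^2 = (5^1)^2 = 5^2 = 25
5^3 = 5 * 5^2 = 5 * 25 = 125
5^6 = (5^3)^2 = 125^2 = 15625
5^7 = 5 * 5^6 = 5 * 15625 = 78125
5^14 = (5^7)^2 = 78125^2 = 6103515625
5^15 = 5 * 5^14 = 5 * 6103515625 = 30517578125

Result: 30517578125
Multiplications needed: 6 (6 lines after 5^1)

5^15 = 30517578125. Using exponentiation by squaring, this requires 6 multiplications. The key idea: if the exponent is even, square the half-power; if odd, multiply by the base once.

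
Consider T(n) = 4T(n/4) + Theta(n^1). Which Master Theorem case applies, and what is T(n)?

Master Theorem for T(n) = 4T(n/4) + O(n^1):

a = 4, b = 4, c = 1
log_b(a) = log_4(4) = 1.0000

Case 2: c = 1 = log_4(4) = 1.0000
T(n) = O(n^1 log n) = O(n log n)

For T(n) = 4T(n/4) + O(n^1): log_4(4) = 1.0000. This is Case 2 of the Master Theorem (c = log_b(a), equal work at all levels), giving O(n log n).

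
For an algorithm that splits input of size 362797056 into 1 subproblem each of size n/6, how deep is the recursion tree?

For divide and conquer with division factor 6:

Problem sizes at each level:
Level 0: 362797056
Level 1: 60466176
Level 2: 10077696
Level 3: 1679616
Level 4: 279936
Level 5: 46656
Level 6: 7776
Level 7: 1296
Level 8: 216
Level 9: 36
Level 10: 6
Level 11: 1

The root is level 0 and the size-1 base case is level 11 (the tree spans levels 0 through 11, i.e. 12 levels counting the root), so the depth is the number of divisions: log_6(362797056) = 11

The recursion tree depth is log_6(362797056) = 11. At each level, the problem size is divided by 6, so it takes 11 divisions to reduce to a base case of size 1. The algorithm makes 1 recursive call at each level.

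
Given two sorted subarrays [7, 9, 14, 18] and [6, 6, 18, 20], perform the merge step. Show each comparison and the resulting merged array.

Merging process:

Compare 7 vs 6: take 6 from right. Merged: [6]
Compare 7 vs 6: take 6 from right. Merged: [6, 6]
Compare 7 vs 18: take 7 from left. Merged: [6, 6, 7]
Compare 9 vs 18: take 9 from left. Merged: [6, 6, 7, 9]
Compare 14 vs 18: take 14 from left. Merged: [6, 6, 7, 9, 14]
Compare 18 vs 18: take 18 from left. Merged: [6, 6, 7, 9, 14, 18]
Append remaining from right: [18, 20]. Merged: [6, 6, 7, 9, 14, 18, 18, 20]

Final merged array: [6, 6, 7, 9, 14, 18, 18, 20]
Total comparisons: 6

The merged array is [6, 6, 7, 9, 14, 18, 18, 20], requiring 6 comparisons. The merge step runs in O(n) time where n is the total number of elements.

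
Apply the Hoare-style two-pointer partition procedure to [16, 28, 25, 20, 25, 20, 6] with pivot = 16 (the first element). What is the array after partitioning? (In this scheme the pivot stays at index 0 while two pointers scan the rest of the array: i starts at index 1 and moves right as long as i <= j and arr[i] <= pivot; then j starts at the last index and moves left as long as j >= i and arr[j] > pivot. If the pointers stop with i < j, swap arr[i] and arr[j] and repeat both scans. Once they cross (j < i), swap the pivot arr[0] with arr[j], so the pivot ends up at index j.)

Hoare-style two-pointer partition with pivot = 16:

Initial array: [16, 28, 25, 20, 25, 20, 6]

Pointers start at i = 1, j = 6.
i stops at index 1 (arr[1]=28 > 16), j stops at index 6 (arr[6]=6 <= 16): swap arr[1] and arr[6], array becomes [16, 6, 25, 20, 25, 20, 28]
i ends at 2, j ends at 1: the pointers have crossed (j < i), so scanning stops.

Swap pivot arr[0] with arr[1] to place pivot at position 1: [6, 16, 25, 20, 25, 20, 28]
Pivot position: 1

After partitioning with pivot 16, the array becomes [6, 16, 25, 20, 25, 20, 28]. The pivot is placed at index 1. All elements to the left of the pivot are <= 16, and all elements to the right are > 16.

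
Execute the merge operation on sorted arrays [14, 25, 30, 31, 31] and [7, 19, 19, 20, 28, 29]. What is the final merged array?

Merging process:

Compare 14 vs 7: take 7 from right. Merged: [7]
Compare 14 vs 19: take 14 from left. Merged: [7, 14]
Compare 25 vs 19: take 19 from right. Merged: [7, 14, 19]
Compare 25 vs 19: take 19 from right. Merged: [7, 14, 19, 19]
Compare 25 vs 20: take 20 from right. Merged: [7, 14, 19, 19, 20]
Compare 25 vs 28: take 25 from left. Merged: [7, 14, 19, 19, 20, 25]
Compare 30 vs 28: take 28 from right. Merged: [7, 14, 19, 19, 20, 25, 28]
Compare 30 vs 29: take 29 from right. Merged: [7, 14, 19, 19, 20, 25, 28, 29]
Append remaining from left: [30, 31, 31]. Merged: [7, 14, 19, 19, 20, 25, 28, 29, 30, 31, 31]

Final merged array: [7, 14, 19, 19, 20, 25, 28, 29, 30, 31, 31]
Total comparisons: 8

The merged array is [7, 14, 19, 19, 20, 25, 28, 29, 30, 31, 31], requiring 8 comparisons. The merge step runs in O(n) time where n is the total number of elements.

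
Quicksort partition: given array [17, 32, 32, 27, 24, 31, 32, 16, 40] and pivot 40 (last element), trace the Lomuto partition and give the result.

Lomuto partition with pivot = 40:

Initial array: [17, 32, 32, 27, 24, 31, 32, 16, 40]

arr[0]=17 <= 40: swap with position 0, array becomes [17, 32, 32, 27, 24, 31, 32, 16, 40]
arr[1]=32 <= 40: swap with position 1, array becomes [17, 32, 32, 27, 24, 31, 32, 16, 40]
arr[2]=32 <= 40: swap with position 2, array becomes [17, 32, 32, 27, 24, 31, 32, 16, 40]
arr[3]=27 <= 40: swap with position 3, array becomes [17, 32, 32, 27, 24, 31, 32, 16, 40]
arr[4]=24 <= 40: swap with position 4, array becomes [17, 32, 32, 27, 24, 31, 32, 16, 40]
arr[5]=31 <= 40: swap with position 5, array becomes [17, 32, 32, 27, 24, 31, 32, 16, 40]
arr[6]=32 <= 40: swap with position 6, array becomes [17, 32, 32, 27, 24, 31, 32, 16, 40]
arr[7]=16 <= 40: swap with position 7, array becomes [17, 32, 32, 27, 24, 31, 32, 16, 40]

Place pivot at position 8: [17, 32, 32, 27, 24, 31, 32, 16, 40]
Pivot position: 8

After partitioning with pivot 40, the array becomes [17, 32, 32, 27, 24, 31, 32, 16, 40]. The pivot is placed at index 8. All elements to the left of the pivot are <= 40, and all elements to the right are > 40.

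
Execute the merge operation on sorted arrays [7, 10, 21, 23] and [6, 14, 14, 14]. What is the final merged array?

Merging process:

Compare 7 vs 6: take 6 from right. Merged: [6]
Compare 7 vs 14: take 7 from left. Merged: [6, 7]
Compare 10 vs 14: take 10 from left. Merged: [6, 7, 10]
Compare 21 vs 14: take 14 from right. Merged: [6, 7, 10, 14]
Compare 21 vs 14: take 14 from right. Merged: [6, 7, 10, 14, 14]
Compare 21 vs 14: take 14 from right. Merged: [6, 7, 10, 14, 14, 14]
Append remaining from left: [21, 23]. Merged: [6, 7, 10, 14, 14, 14, 21, 23]

Final merged array: [6, 7, 10, 14, 14, 14, 21, 23]
Total comparisons: 6

The merged array is [6, 7, 10, 14, 14, 14, 21, 23], requiring 6 comparisons. The merge step runs in O(n) time where n is the total number of elements.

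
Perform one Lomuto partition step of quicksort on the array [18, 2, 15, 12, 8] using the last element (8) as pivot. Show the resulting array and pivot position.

Lomuto partition with pivot = 8:

Initial array: [18, 2, 15, 12, 8]

arr[0]=18 > 8: no swap
arr[1]=2 <= 8: swap with position 0, array becomes [2, 18, 15, 12, 8]
arr[2]=15 > 8: no swap
arr[3]=12 > 8: no swap

Place pivot at position 1: [2, 8, 15, 12, 18]
Pivot position: 1

After partitioning with pivot 8, the array becomes [2, 8, 15, 12, 18]. The pivot is placed at index 1. All elements to the left of the pivot are <= 8, and all elements to the right are > 8.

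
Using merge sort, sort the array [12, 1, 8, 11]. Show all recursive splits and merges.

Merge sort trace:

Split: [12, 1, 8, 11] -> [12, 1] and [8, 11]
  Split: [12, 1] -> [12] and [1]
  Merge: [12] + [1] -> [1, 12]
  Split: [8, 11] -> [8] and [11]
  Merge: [8] + [11] -> [8, 11]
Merge: [1, 12] + [8, 11] -> [1, 8, 11, 12]

Final sorted array: [1, 8, 11, 12]

The merge sort proceeds by recursively splitting the array and merging sorted halves.
After all merges, the sorted array is [1, 8, 11, 12].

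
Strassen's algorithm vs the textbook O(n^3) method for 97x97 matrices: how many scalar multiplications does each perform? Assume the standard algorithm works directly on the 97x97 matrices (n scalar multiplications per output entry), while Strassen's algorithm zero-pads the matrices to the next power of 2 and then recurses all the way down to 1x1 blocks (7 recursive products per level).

Matrix multiplication for 97x97 matrices:

Strassen's algorithm requires power-of-2 dimensions. Pad 97x97 to 128x128 (next power of 2).

Standard algorithm: 97^3 = 912673 multiplications
Strassen's algorithm: 7^(log2(128)) = 7^7 = 823543 multiplications
Savings: 912673 - 823543 = 89130 multiplications

Standard: 912673 multiplications (97^3). Strassen: 823543 multiplications (7^7, after padding to 128x128). Strassen reduces 8 recursive multiplications to 7 at each level.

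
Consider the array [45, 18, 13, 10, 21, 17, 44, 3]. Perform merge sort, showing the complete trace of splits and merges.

Merge sort trace:

Split: [45, 18, 13, 10, 21, 17, 44, 3] -> [45, 18, 13, 10] and [21, 17, 44, 3]
  Split: [45, 18, 13, 10] -> [45, 18] and [13, 10]
    Split: [45, 18] -> [45] and [18]
    Merge: [45] + [18] -> [18, 45]
    Split: [13, 10] -> [13] and [10]
    Merge: [13] + [10] -> [10, 13]
  Merge: [18, 45] + [10, 13] -> [10, 13, 18, 45]
  Split: [21, 17, 44, 3] -> [21, 17] and [44, 3]
    Split: [21, 17] -> [21] and [17]
    Merge: [21] + [17] -> [17, 21]
    Split: [44, 3] -> [44] and [3]
    Merge: [44] + [3] -> [3, 44]
  Merge: [17, 21] + [3, 44] -> [3, 17, 21, 44]
Merge: [10, 13, 18, 45] + [3, 17, 21, 44] -> [3, 10, 13, 17, 18, 21, 44, 45]

Final sorted array: [3, 10, 13, 17, 18, 21, 44, 45]

The merge sort proceeds by recursively splitting the array and merging sorted halves.
After all merges, the sorted array is [3, 10, 13, 17, 18, 21, 44, 45].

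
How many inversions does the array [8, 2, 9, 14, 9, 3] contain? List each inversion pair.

Finding inversions in [8, 2, 9, 14, 9, 3]:

(0, 1): arr[0]=8 > arr[1]=2
(0, 5): arr[0]=8 > arr[5]=3
(2, 5): arr[2]=9 > arr[5]=3
(3, 4): arr[3]=14 > arr[4]=9
(3, 5): arr[3]=14 > arr[5]=3
(4, 5): arr[4]=9 > arr[5]=3

Total inversions: 6

The array has 6 inversion(s): (0,1), (0,5), (2,5), (3,4), (3,5), (4,5). Each pair (i,j) satisfies i < j and arr[i] > arr[j].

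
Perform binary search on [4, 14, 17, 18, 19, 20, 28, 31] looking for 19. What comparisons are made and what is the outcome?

Binary search for 19 in [4, 14, 17, 18, 19, 20, 28, 31]:

lo=0, hi=7, mid=3, arr[mid]=18 -> 18 < 19, search right half
lo=4, hi=7, mid=5, arr[mid]=20 -> 20 > 19, search left half
lo=4, hi=4, mid=4, arr[mid]=19 -> Found target at index 4!

Binary search finds 19 at index 4 after 3 comparisons. The search repeatedly halves the search space by comparing with the middle element.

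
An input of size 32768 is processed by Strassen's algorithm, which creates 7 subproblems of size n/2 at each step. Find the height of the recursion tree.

For divide and conquer with division factor 2:

Problem sizes at each level:
Level 0: 32768
Level 1: 16384
Level 2: 8192
Level 3: 4096
Level 4: 2048
Level 5: 1024
Level 6: 512
Level 7: 256
Level 8: 128
Level 9: 64
Level 10: 32
Level 11: 16
Level 12: 8
Level 13: 4
Level 14: 2
Level 15: 1

The root is level 0 and the size-1 base case is level 15 (the tree spans levels 0 through 15, i.e. 16 levels counting the root), so the depth is the number of divisions: log_2(32768) = 15

The recursion tree depth is log_2(32768) = 15. At each level, the problem size is divided by 2, so it takes 15 divisions to reduce to a base case of size 1. The algorithm makes 7 recursive calls at each level.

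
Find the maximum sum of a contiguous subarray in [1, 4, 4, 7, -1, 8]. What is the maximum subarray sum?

Using Kadane's algorithm on [1, 4, 4, 7, -1, 8]:

Scanning through the array:
Position 1 (value 4): max_ending_here = 5, max_so_far = 5
Position 2 (value 4): max_ending_here = 9, max_so_far = 9
Position 3 (value 7): max_ending_here = 16, max_so_far = 16
Position 4 (value -1): max_ending_here = 15, max_so_far = 16
Position 5 (value 8): max_ending_here = 23, max_so_far = 23

Maximum subarray: [1, 4, 4, 7, -1, 8]
Maximum sum: 23

The maximum subarray is [1, 4, 4, 7, -1, 8] with sum 23. This subarray runs from index 0 to index 5.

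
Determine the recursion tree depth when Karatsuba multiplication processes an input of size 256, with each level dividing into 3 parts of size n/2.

For divide and conquer with division factor 2:

Problem sizes at each level:
Level 0: 256
Level 1: 128
Level 2: 64
Level 3: 32
Level 4: 16
Level 5: 8
Level 6: 4
Level 7: 2
Level 8: 1

The root is level 0 and the size-1 base case is level 8 (the tree spans levels 0 through 8, i.e. 9 levels counting the root), so the depth is the number of divisions: log_2(256) = 8

The recursion tree depth is log_2(256) = 8. At each level, the problem size is divided by 2, so it takes 8 divisions to reduce to a base case of size 1. The algorithm makes 3 recursive calls at each level.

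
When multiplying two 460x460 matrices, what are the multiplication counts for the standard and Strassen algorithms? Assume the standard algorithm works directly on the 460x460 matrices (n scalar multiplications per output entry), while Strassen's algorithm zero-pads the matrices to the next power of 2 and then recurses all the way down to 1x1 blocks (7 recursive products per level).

Matrix multiplication for 460x460 matrices:

Strassen's algorithm requires power-of-2 dimensions. Pad 460x460 to 512x512 (next power of 2).

Standard algorithm: 460^3 = 97336000 multiplications
Strassen's algorithm: 7^(log2(512)) = 7^9 = 40353607 multiplications
Savings: 97336000 - 40353607 = 56982393 multiplications

Standard: 97336000 multiplications (460^3). Strassen: 40353607 multiplications (7^9, after padding to 512x512). Strassen reduces 8 recursive multiplications to 7 at each level.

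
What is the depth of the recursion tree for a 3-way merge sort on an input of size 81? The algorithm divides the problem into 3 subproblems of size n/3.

For divide and conquer with division factor 3:

Problem sizes at each level:
Level 0: 81
Level 1: 27
Level 2: 9
Level 3: 3
Level 4: 1

The root is level 0 and the size-1 base case is level 4 (the tree spans levels 0 through 4, i.e. 5 levels counting the root), so the depth is the number of divisions: log_3(81) = 4

The recursion tree depth is log_3(81) = 4. At each level, the problem size is divided by 3, so it takes 4 divisions to reduce to a base case of size 1. The algorithm makes 3 recursive calls at each level.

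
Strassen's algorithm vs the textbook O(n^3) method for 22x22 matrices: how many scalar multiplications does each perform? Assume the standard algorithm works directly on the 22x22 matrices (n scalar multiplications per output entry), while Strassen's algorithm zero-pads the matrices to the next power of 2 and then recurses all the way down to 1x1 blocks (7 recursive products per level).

Matrix multiplication for 22x22 matrices:

Strassen's algorithm requires power-of-2 dimensions. Pad 22x22 to 32x32 (next power of 2).

Standard algorithm: 22^3 = 10648 multiplications
Strassen's algorithm: 7^(log2(32)) = 7^5 = 16807 multiplications
Difference: 10648 - 16807 = -6159 (Strassen uses MORE here due to padding overhead — for small or just-over-power-of-2 n, padding can outweigh the per-level savings)

Standard: 10648 multiplications (22^3). Strassen: 16807 multiplications (7^5, after padding to 32x32). Strassen reduces 8 recursive multiplications to 7 at each level.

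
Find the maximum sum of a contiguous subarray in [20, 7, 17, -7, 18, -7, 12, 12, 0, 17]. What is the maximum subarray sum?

Using Kadane's algorithm on [20, 7, 17, -7, 18, -7, 12, 12, 0, 17]:

Scanning through the array:
Position 1 (value 7): max_ending_here = 27, max_so_far = 27
Position 2 (value 17): max_ending_here = 44, max_so_far = 44
Position 3 (value -7): max_ending_here = 37, max_so_far = 44
Position 4 (value 18): max_ending_here = 55, max_so_far = 55
Position 5 (value -7): max_ending_here = 48, max_so_far = 55
Position 6 (value 12): max_ending_here = 60, max_so_far = 60
Position 7 (value 12): max_ending_here = 72, max_so_far = 72
Position 8 (value 0): max_ending_here = 72, max_so_far = 72
Position 9 (value 17): max_ending_here = 89, max_so_far = 89

Maximum subarray: [20, 7, 17, -7, 18, -7, 12, 12, 0, 17]
Maximum sum: 89

The maximum subarray is [20, 7, 17, -7, 18, -7, 12, 12, 0, 17] with sum 89. This subarray runs from index 0 to index 9.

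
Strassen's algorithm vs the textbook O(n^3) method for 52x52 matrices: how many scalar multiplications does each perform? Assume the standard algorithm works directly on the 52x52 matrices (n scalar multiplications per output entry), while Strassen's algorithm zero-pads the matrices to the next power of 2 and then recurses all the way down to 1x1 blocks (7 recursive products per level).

Matrix multiplication for 52x52 matrices:

Strassen's algorithm requires power-of-2 dimensions. Pad 52x52 to 64x64 (next power of 2).

Standard algorithm: 52^3 = 140608 multiplications
Strassen's algorithm: 7^(log2(64)) = 7^6 = 117649 multiplications
Savings: 140608 - 117649 = 22959 multiplications

Standard: 140608 multiplications (52^3). Strassen: 117649 multiplications (7^6, after padding to 64x64). Strassen reduces 8 recursive multiplications to 7 at each level.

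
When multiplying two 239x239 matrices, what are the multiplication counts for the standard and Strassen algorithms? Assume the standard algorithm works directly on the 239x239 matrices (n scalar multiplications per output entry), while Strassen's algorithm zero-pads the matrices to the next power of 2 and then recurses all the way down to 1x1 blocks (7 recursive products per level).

Matrix multiplication for 239x239 matrices:

Strassen's algorithm requires power-of-2 dimensions. Pad 239x239 to 256x256 (next power of 2).

Standard algorithm: 239^3 = 13651919 multiplications
Strassen's algorithm: 7^(log2(256)) = 7^8 = 5764801 multiplications
Savings: 13651919 - 5764801 = 7887118 multiplications

Standard: 13651919 multiplications (239^3). Strassen: 5764801 multiplications (7^8, after padding to 256x256). Strassen reduces 8 recursive multiplications to 7 at each level.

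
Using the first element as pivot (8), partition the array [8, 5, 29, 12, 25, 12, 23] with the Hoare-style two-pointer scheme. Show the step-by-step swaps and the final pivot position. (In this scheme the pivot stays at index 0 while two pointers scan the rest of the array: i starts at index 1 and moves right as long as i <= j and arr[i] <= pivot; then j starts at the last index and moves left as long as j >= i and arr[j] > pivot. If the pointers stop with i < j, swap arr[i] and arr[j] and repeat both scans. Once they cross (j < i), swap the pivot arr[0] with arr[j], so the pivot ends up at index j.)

Hoare-style two-pointer partition with pivot = 8:

Initial array: [8, 5, 29, 12, 25, 12, 23]

Pointers start at i = 1, j = 6.
i ends at 2, j ends at 1: the pointers have crossed (j < i), so scanning stops.

Swap pivot arr[0] with arr[1] to place pivot at position 1: [5, 8, 29, 12, 25, 12, 23]
Pivot position: 1

After partitioning with pivot 8, the array becomes [5, 8, 29, 12, 25, 12, 23]. The pivot is placed at index 1. All elements to the left of the pivot are <= 8, and all elements to the right are > 8.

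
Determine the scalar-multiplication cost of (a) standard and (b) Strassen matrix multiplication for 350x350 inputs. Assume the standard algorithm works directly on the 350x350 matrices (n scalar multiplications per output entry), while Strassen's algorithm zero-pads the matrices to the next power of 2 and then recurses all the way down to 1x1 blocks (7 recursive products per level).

Matrix multiplication for 350x350 matrices:

Strassen's algorithm requires power-of-2 dimensions. Pad 350x350 to 512x512 (next power of 2).

Standard algorithm: 350^3 = 42875000 multiplications
Strassen's algorithm: 7^(log2(512)) = 7^9 = 40353607 multiplications
Savings: 42875000 - 40353607 = 2521393 multiplications

Standard: 42875000 multiplications (350^3). Strassen: 40353607 multiplications (7^9, after padding to 512x512). Strassen reduces 8 recursive multiplications to 7 at each level.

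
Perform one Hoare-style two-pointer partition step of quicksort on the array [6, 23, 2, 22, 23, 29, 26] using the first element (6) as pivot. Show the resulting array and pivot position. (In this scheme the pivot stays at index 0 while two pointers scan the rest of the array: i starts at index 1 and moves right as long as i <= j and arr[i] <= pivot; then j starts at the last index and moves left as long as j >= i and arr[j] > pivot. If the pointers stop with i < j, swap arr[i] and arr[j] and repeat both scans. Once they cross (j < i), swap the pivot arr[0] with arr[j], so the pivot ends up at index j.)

Hoare-style two-pointer partition with pivot = 6:

Initial array: [6, 23, 2, 22, 23, 29, 26]

Pointers start at i = 1, j = 6.
i stops at index 1 (arr[1]=23 > 6), j stops at index 2 (arr[2]=2 <= 6): swap arr[1] and arr[2], array becomes [6, 2, 23, 22, 23, 29, 26]
i ends at 2, j ends at 1: the pointers have crossed (j < i), so scanning stops.

Swap pivot arr[0] with arr[1] to place pivot at position 1: [2, 6, 23, 22, 23, 29, 26]
Pivot position: 1

After partitioning with pivot 6, the array becomes [2, 6, 23, 22, 23, 29, 26]. The pivot is placed at index 1. All elements to the left of the pivot are <= 6, and all elements to the right are > 6.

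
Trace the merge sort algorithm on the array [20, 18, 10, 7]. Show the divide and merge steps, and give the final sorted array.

Merge sort trace:

Split: [20, 18, 10, 7] -> [20, 18] and [10, 7]
  Split: [20, 18] -> [20] and [18]
  Merge: [20] + [18] -> [18, 20]
  Split: [10, 7] -> [10] and [7]
  Merge: [10] + [7] -> [7, 10]
Merge: [18, 20] + [7, 10] -> [7, 10, 18, 20]

Final sorted array: [7, 10, 18, 20]

The merge sort proceeds by recursively splitting the array and merging sorted halves.
After all merges, the sorted array is [7, 10, 18, 20].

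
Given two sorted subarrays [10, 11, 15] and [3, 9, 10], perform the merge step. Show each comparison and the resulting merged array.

Merging process:

Compare 10 vs 3: take 3 from right. Merged: [3]
Compare 10 vs 9: take 9 from right. Merged: [3, 9]
Compare 10 vs 10: take 10 from left. Merged: [3, 9, 10]
Compare 11 vs 10: take 10 from right. Merged: [3, 9, 10, 10]
Append remaining from left: [11, 15]. Merged: [3, 9, 10, 10, 11, 15]

Final merged array: [3, 9, 10, 10, 11, 15]
Total comparisons: 4

The merged array is [3, 9, 10, 10, 11, 15], requiring 4 comparisons. The merge step runs in O(n) time where n is the total number of elements.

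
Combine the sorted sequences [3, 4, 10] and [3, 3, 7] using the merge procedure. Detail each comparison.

Merging process:

Compare 3 vs 3: take 3 from left. Merged: [3]
Compare 4 vs 3: take 3 from right. Merged: [3, 3]
Compare 4 vs 3: take 3 from right. Merged: [3, 3, 3]
Compare 4 vs 7: take 4 from left. Merged: [3, 3, 3, 4]
Compare 10 vs 7: take 7 from right. Merged: [3, 3, 3, 4, 7]
Append remaining from left: [10]. Merged: [3, 3, 3, 4, 7, 10]

Final merged array: [3, 3, 3, 4, 7, 10]
Total comparisons: 5

The merged array is [3, 3, 3, 4, 7, 10], requiring 5 comparisons. The merge step runs in O(n) time where n is the total number of elements.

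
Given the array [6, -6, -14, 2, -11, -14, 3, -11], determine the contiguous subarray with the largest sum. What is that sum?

Using Kadane's algorithm on [6, -6, -14, 2, -11, -14, 3, -11]:

Scanning through the array:
Position 1 (value -6): max_ending_here = 0, max_so_far = 6
Position 2 (value -14): max_ending_here = -14, max_so_far = 6
Position 3 (value 2): max_ending_here = 2, max_so_far = 6
Position 4 (value -11): max_ending_here = -9, max_so_far = 6
Position 5 (value -14): max_ending_here = -14, max_so_far = 6
Position 6 (value 3): max_ending_here = 3, max_so_far = 6
Position 7 (value -11): max_ending_here = -8, max_so_far = 6

Maximum subarray: [6]
Maximum sum: 6

The maximum subarray is [6] with sum 6. This subarray runs from index 0 to index 0.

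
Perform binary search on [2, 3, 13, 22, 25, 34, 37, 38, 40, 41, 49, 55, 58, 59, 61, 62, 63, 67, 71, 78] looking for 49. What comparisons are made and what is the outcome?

Binary search for 49 in [2, 3, 13, 22, 25, 34, 37, 38, 40, 41, 49, 55, 58, 59, 61, 62, 63, 67, 71, 78]:

lo=0, hi=19, mid=9, arr[mid]=41 -> 41 < 49, search right half
lo=10, hi=19, mid=14, arr[mid]=61 -> 61 > 49, search left half
lo=10, hi=13, mid=11, arr[mid]=55 -> 55 > 49, search left half
lo=10, hi=10, mid=10, arr[mid]=49 -> Found target at index 10!

Binary search finds 49 at index 10 after 4 comparisons. The search repeatedly halves the search space by comparing with the middle element.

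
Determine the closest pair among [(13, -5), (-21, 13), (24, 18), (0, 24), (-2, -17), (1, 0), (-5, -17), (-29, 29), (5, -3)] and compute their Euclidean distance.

Computing all pairwise distances among 9 points:

d((13, -5), (-21, 13)) = 38.4708
d((13, -5), (24, 18)) = 25.4951
d((13, -5), (0, 24)) = 31.7805
d((13, -5), (-2, -17)) = 19.2094
d((13, -5), (1, 0)) = 13.0
d((13, -5), (-5, -17)) = 21.6333
d((13, -5), (-29, 29)) = 54.037
d((13, -5), (5, -3)) = 8.2462
d((-21, 13), (24, 18)) = 45.2769
d((-21, 13), (0, 24)) = 23.7065
d((-21, 13), (-2, -17)) = 35.5106
d((-21, 13), (1, 0)) = 25.5539
d((-21, 13), (-5, -17)) = 34.0
d((-21, 13), (-29, 29)) = 17.8885
d((-21, 13), (5, -3)) = 30.5287
d((24, 18), (0, 24)) = 24.7386
d((24, 18), (-2, -17)) = 43.6005
d((24, 18), (1, 0)) = 29.2062
d((24, 18), (-5, -17)) = 45.4533
d((24, 18), (-29, 29)) = 54.1295
d((24, 18), (5, -3)) = 28.3196
d((0, 24), (-2, -17)) = 41.0488
d((0, 24), (1, 0)) = 24.0208
d((0, 24), (-5, -17)) = 41.3038
d((0, 24), (-29, 29)) = 29.4279
d((0, 24), (5, -3)) = 27.4591
d((-2, -17), (1, 0)) = 17.2627
d((-2, -17), (-5, -17)) = 3.0 <-- minimum
d((-2, -17), (-29, 29)) = 53.3385
d((-2, -17), (5, -3)) = 15.6525
d((1, 0), (-5, -17)) = 18.0278
d((1, 0), (-29, 29)) = 41.7253
d((1, 0), (5, -3)) = 5.0
d((-5, -17), (-29, 29)) = 51.8845
d((-5, -17), (5, -3)) = 17.2047
d((-29, 29), (5, -3)) = 46.6905

Closest pair: (-2, -17) and (-5, -17) with distance 3.0

The closest pair is (-2, -17) and (-5, -17) with Euclidean distance 3.0. For 9 points, brute-force pairwise comparison is shown above. For large n, the divide-and-conquer algorithm (sort by x, recurse on halves, check the dividing strip) achieves O(n log n).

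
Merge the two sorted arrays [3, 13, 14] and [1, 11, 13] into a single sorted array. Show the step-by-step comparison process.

Merging process:

Compare 3 vs 1: take 1 from right. Merged: [1]
Compare 3 vs 11: take 3 from left. Merged: [1, 3]
Compare 13 vs 11: take 11 from right. Merged: [1, 3, 11]
Compare 13 vs 13: take 13 from left. Merged: [1, 3, 11, 13]
Compare 14 vs 13: take 13 from right. Merged: [1, 3, 11, 13, 13]
Append remaining from left: [14]. Merged: [1, 3, 11, 13, 13, 14]

Final merged array: [1, 3, 11, 13, 13, 14]
Total comparisons: 5

The merged array is [1, 3, 11, 13, 13, 14], requiring 5 comparisons. The merge step runs in O(n) time where n is the total number of elements.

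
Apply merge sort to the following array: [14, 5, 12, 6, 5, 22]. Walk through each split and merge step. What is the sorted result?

Merge sort trace:

Split: [14, 5, 12, 6, 5, 22] -> [14, 5, 12] and [6, 5, 22]
  Split: [14, 5, 12] -> [14] and [5, 12]
    Split: [5, 12] -> [5] and [12]
    Merge: [5] + [12] -> [5, 12]
  Merge: [14] + [5, 12] -> [5, 12, 14]
  Split: [6, 5, 22] -> [6] and [5, 22]
    Split: [5, 22] -> [5] and [22]
    Merge: [5] + [22] -> [5, 22]
  Merge: [6] + [5, 22] -> [5, 6, 22]
Merge: [5, 12, 14] + [5, 6, 22] -> [5, 5, 6, 12, 14, 22]

Final sorted array: [5, 5, 6, 12, 14, 22]

The merge sort proceeds by recursively splitting the array and merging sorted halves.
After all merges, the sorted array is [5, 5, 6, 12, 14, 22].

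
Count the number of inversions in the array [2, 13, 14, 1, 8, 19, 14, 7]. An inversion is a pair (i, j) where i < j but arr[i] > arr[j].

Finding inversions in [2, 13, 14, 1, 8, 19, 14, 7]:

(0, 3): arr[0]=2 > arr[3]=1
(1, 3): arr[1]=13 > arr[3]=1
(1, 4): arr[1]=13 > arr[4]=8
(1, 7): arr[1]=13 > arr[7]=7
(2, 3): arr[2]=14 > arr[3]=1
(2, 4): arr[2]=14 > arr[4]=8
(2, 7): arr[2]=14 > arr[7]=7
(4, 7): arr[4]=8 > arr[7]=7
(5, 6): arr[5]=19 > arr[6]=14
(5, 7): arr[5]=19 > arr[7]=7
(6, 7): arr[6]=14 > arr[7]=7

Total inversions: 11

The array has 11 inversion(s): (0,3), (1,3), (1,4), (1,7), (2,3), (2,4), (2,7), (4,7), (5,6), (5,7), (6,7). Each pair (i,j) satisfies i < j and arr[i] > arr[j].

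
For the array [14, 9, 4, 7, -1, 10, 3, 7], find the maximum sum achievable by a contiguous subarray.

Using Kadane's algorithm on [14, 9, 4, 7, -1, 10, 3, 7]:

Scanning through the array:
Position 1 (value 9): max_ending_here = 23, max_so_far = 23
Position 2 (value 4): max_ending_here = 27, max_so_far = 27
Position 3 (value 7): max_ending_here = 34, max_so_far = 34
Position 4 (value -1): max_ending_here = 33, max_so_far = 34
Position 5 (value 10): max_ending_here = 43, max_so_far = 43
Position 6 (value 3): max_ending_here = 46, max_so_far = 46
Position 7 (value 7): max_ending_here = 53, max_so_far = 53

Maximum subarray: [14, 9, 4, 7, -1, 10, 3, 7]
Maximum sum: 53

The maximum subarray is [14, 9, 4, 7, -1, 10, 3, 7] with sum 53. This subarray runs from index 0 to index 7.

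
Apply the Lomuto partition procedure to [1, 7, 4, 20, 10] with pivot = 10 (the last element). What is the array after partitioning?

Lomuto partition with pivot = 10:

Initial array: [1, 7, 4, 20, 10]

arr[0]=1 <= 10: swap with position 0, array becomes [1, 7, 4, 20, 10]
arr[1]=7 <= 10: swap with position 1, array becomes [1, 7, 4, 20, 10]
arr[2]=4 <= 10: swap with position 2, array becomes [1, 7, 4, 20, 10]
arr[3]=20 > 10: no swap

Place pivot at position 3: [1, 7, 4, 10, 20]
Pivot position: 3

After partitioning with pivot 10, the array becomes [1, 7, 4, 10, 20]. The pivot is placed at index 3. All elements to the left of the pivot are <= 10, and all elements to the right are > 10.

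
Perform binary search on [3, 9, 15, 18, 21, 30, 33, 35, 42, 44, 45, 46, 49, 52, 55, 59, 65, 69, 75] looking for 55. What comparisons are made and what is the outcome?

Binary search for 55 in [3, 9, 15, 18, 21, 30, 33, 35, 42, 44, 45, 46, 49, 52, 55, 59, 65, 69, 75]:

lo=0, hi=18, mid=9, arr[mid]=44 -> 44 < 55, search right half
lo=10, hi=18, mid=14, arr[mid]=55 -> Found target at index 14!

Binary search finds 55 at index 14 after 2 comparisons. The search repeatedly halves the search space by comparing with the middle element.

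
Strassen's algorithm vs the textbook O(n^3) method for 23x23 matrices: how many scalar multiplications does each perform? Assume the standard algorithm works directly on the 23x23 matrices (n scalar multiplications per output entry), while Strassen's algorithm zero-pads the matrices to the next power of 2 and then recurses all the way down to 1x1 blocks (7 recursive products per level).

Matrix multiplication for 23x23 matrices:

Strassen's algorithm requires power-of-2 dimensions. Pad 23x23 to 32x32 (next power of 2).

Standard algorithm: 23^3 = 12167 multiplications
Strassen's algorithm: 7^(log2(32)) = 7^5 = 16807 multiplications
Difference: 12167 - 16807 = -4640 (Strassen uses MORE here due to padding overhead — for small or just-over-power-of-2 n, padding can outweigh the per-level savings)

Standard: 12167 multiplications (23^3). Strassen: 16807 multiplications (7^5, after padding to 32x32). Strassen reduces 8 recursive multiplications to 7 at each level.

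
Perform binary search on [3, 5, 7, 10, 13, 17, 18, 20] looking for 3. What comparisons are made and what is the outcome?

Binary search for 3 in [3, 5, 7, 10, 13, 17, 18, 20]:

lo=0, hi=7, mid=3, arr[mid]=10 -> 10 > 3, search left half
lo=0, hi=2, mid=1, arr[mid]=5 -> 5 > 3, search left half
lo=0, hi=0, mid=0, arr[mid]=3 -> Found target at index 0!

Binary search finds 3 at index 0 after 3 comparisons. The search repeatedly halves the search space by comparing with the middle element.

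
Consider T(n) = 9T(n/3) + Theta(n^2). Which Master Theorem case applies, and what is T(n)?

Master Theorem for T(n) = 9T(n/3) + O(n^2):

a = 9, b = 3, c = 2
log_b(a) = log_3(9) = 2.0000

Case 2: c = 2 = log_3(9) = 2.0000
T(n) = O(n^2 log n) = O(n^2 log n)

For T(n) = 9T(n/3) + O(n^2): log_3(9) = 2.0000. This is Case 2 of the Master Theorem (c = log_b(a), equal work at all levels), giving O(n^2 log n).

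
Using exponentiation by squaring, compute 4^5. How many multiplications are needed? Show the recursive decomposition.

Computing 4^5 by squaring (build up from 4^1; each line after the first costs one multiplication):

4^1 = 4
4^2 = (4^1)^2 = 4^2 = 16
4^4 = (4^2)^2 = 16^2 = 256
4^5 = 4 * 4^4 = 4 * 256 = 1024

Result: 1024
Multiplications needed: 3 (3 lines after 4^1)

4^5 = 1024. Using exponentiation by squaring, this requires 3 multiplications. The key idea: if the exponent is even, square the half-power; if odd, multiply by the base once.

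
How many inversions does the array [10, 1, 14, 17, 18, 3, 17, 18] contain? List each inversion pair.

Finding inversions in [10, 1, 14, 17, 18, 3, 17, 18]:

(0, 1): arr[0]=10 > arr[1]=1
(0, 5): arr[0]=10 > arr[5]=3
(2, 5): arr[2]=14 > arr[5]=3
(3, 5): arr[3]=17 > arr[5]=3
(4, 5): arr[4]=18 > arr[5]=3
(4, 6): arr[4]=18 > arr[6]=17

Total inversions: 6

The array has 6 inversion(s): (0,1), (0,5), (2,5), (3,5), (4,5), (4,6). Each pair (i,j) satisfies i < j and arr[i] > arr[j].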